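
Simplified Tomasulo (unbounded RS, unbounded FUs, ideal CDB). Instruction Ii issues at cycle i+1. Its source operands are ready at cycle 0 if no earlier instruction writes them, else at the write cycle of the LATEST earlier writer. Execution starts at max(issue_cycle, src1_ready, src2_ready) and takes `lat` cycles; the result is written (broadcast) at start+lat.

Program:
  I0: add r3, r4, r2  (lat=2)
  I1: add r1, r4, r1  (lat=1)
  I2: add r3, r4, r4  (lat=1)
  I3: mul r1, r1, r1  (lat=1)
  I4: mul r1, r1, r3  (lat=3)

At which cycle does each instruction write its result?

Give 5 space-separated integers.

Answer: 3 3 4 5 8

Derivation:
I0 add r3: issue@1 deps=(None,None) exec_start@1 write@3
I1 add r1: issue@2 deps=(None,None) exec_start@2 write@3
I2 add r3: issue@3 deps=(None,None) exec_start@3 write@4
I3 mul r1: issue@4 deps=(1,1) exec_start@4 write@5
I4 mul r1: issue@5 deps=(3,2) exec_start@5 write@8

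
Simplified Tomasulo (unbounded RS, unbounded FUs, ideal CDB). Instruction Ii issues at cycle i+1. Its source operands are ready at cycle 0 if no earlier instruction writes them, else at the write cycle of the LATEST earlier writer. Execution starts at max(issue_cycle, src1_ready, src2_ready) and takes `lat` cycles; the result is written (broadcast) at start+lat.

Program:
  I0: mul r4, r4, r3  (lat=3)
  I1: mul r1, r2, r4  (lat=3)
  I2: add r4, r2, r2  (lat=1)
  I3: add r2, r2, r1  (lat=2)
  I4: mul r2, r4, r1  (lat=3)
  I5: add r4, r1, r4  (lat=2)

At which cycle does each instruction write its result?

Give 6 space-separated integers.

I0 mul r4: issue@1 deps=(None,None) exec_start@1 write@4
I1 mul r1: issue@2 deps=(None,0) exec_start@4 write@7
I2 add r4: issue@3 deps=(None,None) exec_start@3 write@4
I3 add r2: issue@4 deps=(None,1) exec_start@7 write@9
I4 mul r2: issue@5 deps=(2,1) exec_start@7 write@10
I5 add r4: issue@6 deps=(1,2) exec_start@7 write@9

Answer: 4 7 4 9 10 9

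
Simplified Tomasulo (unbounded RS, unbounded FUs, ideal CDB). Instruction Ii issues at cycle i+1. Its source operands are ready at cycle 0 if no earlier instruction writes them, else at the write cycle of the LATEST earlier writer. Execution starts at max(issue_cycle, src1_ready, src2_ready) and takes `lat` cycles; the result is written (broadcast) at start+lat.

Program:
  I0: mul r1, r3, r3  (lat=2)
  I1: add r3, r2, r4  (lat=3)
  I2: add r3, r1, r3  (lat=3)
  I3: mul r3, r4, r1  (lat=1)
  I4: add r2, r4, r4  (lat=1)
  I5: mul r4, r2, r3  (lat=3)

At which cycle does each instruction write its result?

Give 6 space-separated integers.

Answer: 3 5 8 5 6 9

Derivation:
I0 mul r1: issue@1 deps=(None,None) exec_start@1 write@3
I1 add r3: issue@2 deps=(None,None) exec_start@2 write@5
I2 add r3: issue@3 deps=(0,1) exec_start@5 write@8
I3 mul r3: issue@4 deps=(None,0) exec_start@4 write@5
I4 add r2: issue@5 deps=(None,None) exec_start@5 write@6
I5 mul r4: issue@6 deps=(4,3) exec_start@6 write@9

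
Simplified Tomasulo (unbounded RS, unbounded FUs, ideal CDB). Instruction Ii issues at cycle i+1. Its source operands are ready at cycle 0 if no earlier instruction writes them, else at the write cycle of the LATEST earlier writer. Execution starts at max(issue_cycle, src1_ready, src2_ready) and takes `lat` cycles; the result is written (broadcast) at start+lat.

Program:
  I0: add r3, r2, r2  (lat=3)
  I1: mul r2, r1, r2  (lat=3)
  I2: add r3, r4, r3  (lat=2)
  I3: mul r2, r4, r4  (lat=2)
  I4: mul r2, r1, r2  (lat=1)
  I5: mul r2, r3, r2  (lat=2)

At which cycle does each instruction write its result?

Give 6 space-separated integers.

I0 add r3: issue@1 deps=(None,None) exec_start@1 write@4
I1 mul r2: issue@2 deps=(None,None) exec_start@2 write@5
I2 add r3: issue@3 deps=(None,0) exec_start@4 write@6
I3 mul r2: issue@4 deps=(None,None) exec_start@4 write@6
I4 mul r2: issue@5 deps=(None,3) exec_start@6 write@7
I5 mul r2: issue@6 deps=(2,4) exec_start@7 write@9

Answer: 4 5 6 6 7 9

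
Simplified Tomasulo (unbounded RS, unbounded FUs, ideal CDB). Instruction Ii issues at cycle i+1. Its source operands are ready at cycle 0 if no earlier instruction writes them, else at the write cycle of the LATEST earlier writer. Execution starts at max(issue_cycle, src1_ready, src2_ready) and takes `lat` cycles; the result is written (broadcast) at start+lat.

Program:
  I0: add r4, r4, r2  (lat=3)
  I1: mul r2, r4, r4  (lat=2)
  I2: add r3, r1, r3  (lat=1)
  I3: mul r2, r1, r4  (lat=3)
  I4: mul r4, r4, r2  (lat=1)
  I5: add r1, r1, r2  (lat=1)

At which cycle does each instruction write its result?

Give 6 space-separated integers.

I0 add r4: issue@1 deps=(None,None) exec_start@1 write@4
I1 mul r2: issue@2 deps=(0,0) exec_start@4 write@6
I2 add r3: issue@3 deps=(None,None) exec_start@3 write@4
I3 mul r2: issue@4 deps=(None,0) exec_start@4 write@7
I4 mul r4: issue@5 deps=(0,3) exec_start@7 write@8
I5 add r1: issue@6 deps=(None,3) exec_start@7 write@8

Answer: 4 6 4 7 8 8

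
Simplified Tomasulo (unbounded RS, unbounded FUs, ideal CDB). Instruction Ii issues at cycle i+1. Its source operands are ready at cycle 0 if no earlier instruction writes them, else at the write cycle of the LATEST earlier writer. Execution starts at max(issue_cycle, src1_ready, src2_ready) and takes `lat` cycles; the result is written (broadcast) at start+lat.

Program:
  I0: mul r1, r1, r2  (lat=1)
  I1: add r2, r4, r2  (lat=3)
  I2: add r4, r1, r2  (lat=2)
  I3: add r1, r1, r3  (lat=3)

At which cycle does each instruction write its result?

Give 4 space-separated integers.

Answer: 2 5 7 7

Derivation:
I0 mul r1: issue@1 deps=(None,None) exec_start@1 write@2
I1 add r2: issue@2 deps=(None,None) exec_start@2 write@5
I2 add r4: issue@3 deps=(0,1) exec_start@5 write@7
I3 add r1: issue@4 deps=(0,None) exec_start@4 write@7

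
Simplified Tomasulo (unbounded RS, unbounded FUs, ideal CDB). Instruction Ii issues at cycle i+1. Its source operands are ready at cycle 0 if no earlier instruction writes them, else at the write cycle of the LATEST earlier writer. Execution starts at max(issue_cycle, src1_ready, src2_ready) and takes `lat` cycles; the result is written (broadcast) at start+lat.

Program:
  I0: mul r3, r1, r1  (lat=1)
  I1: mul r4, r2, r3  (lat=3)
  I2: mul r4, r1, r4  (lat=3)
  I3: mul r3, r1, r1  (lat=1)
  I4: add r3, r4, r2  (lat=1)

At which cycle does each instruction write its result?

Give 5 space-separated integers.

Answer: 2 5 8 5 9

Derivation:
I0 mul r3: issue@1 deps=(None,None) exec_start@1 write@2
I1 mul r4: issue@2 deps=(None,0) exec_start@2 write@5
I2 mul r4: issue@3 deps=(None,1) exec_start@5 write@8
I3 mul r3: issue@4 deps=(None,None) exec_start@4 write@5
I4 add r3: issue@5 deps=(2,None) exec_start@8 write@9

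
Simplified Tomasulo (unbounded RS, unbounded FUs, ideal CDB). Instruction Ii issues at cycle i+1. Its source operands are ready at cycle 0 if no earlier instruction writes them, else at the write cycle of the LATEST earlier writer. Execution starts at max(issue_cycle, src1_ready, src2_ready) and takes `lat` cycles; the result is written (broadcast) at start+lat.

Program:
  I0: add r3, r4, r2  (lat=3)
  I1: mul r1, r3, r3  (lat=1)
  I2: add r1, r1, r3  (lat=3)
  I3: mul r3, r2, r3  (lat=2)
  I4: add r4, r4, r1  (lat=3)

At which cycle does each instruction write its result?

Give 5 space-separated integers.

Answer: 4 5 8 6 11

Derivation:
I0 add r3: issue@1 deps=(None,None) exec_start@1 write@4
I1 mul r1: issue@2 deps=(0,0) exec_start@4 write@5
I2 add r1: issue@3 deps=(1,0) exec_start@5 write@8
I3 mul r3: issue@4 deps=(None,0) exec_start@4 write@6
I4 add r4: issue@5 deps=(None,2) exec_start@8 write@11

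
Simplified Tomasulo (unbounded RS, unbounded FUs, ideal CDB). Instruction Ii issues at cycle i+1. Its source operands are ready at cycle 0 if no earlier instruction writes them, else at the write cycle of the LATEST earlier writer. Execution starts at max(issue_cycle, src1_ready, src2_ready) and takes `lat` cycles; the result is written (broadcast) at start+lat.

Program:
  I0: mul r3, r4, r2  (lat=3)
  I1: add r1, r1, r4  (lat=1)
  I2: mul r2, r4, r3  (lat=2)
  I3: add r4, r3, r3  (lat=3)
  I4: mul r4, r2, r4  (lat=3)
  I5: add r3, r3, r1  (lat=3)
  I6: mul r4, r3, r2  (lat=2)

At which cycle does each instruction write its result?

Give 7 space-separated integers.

I0 mul r3: issue@1 deps=(None,None) exec_start@1 write@4
I1 add r1: issue@2 deps=(None,None) exec_start@2 write@3
I2 mul r2: issue@3 deps=(None,0) exec_start@4 write@6
I3 add r4: issue@4 deps=(0,0) exec_start@4 write@7
I4 mul r4: issue@5 deps=(2,3) exec_start@7 write@10
I5 add r3: issue@6 deps=(0,1) exec_start@6 write@9
I6 mul r4: issue@7 deps=(5,2) exec_start@9 write@11

Answer: 4 3 6 7 10 9 11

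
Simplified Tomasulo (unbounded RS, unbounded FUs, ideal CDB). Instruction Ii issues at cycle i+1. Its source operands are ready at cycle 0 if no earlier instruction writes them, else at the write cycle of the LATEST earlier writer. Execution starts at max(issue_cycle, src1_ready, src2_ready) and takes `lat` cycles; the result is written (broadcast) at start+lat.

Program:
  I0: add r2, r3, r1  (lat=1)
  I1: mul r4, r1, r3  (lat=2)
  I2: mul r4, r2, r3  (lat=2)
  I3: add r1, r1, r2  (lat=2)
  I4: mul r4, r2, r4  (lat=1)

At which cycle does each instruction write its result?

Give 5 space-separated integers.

Answer: 2 4 5 6 6

Derivation:
I0 add r2: issue@1 deps=(None,None) exec_start@1 write@2
I1 mul r4: issue@2 deps=(None,None) exec_start@2 write@4
I2 mul r4: issue@3 deps=(0,None) exec_start@3 write@5
I3 add r1: issue@4 deps=(None,0) exec_start@4 write@6
I4 mul r4: issue@5 deps=(0,2) exec_start@5 write@6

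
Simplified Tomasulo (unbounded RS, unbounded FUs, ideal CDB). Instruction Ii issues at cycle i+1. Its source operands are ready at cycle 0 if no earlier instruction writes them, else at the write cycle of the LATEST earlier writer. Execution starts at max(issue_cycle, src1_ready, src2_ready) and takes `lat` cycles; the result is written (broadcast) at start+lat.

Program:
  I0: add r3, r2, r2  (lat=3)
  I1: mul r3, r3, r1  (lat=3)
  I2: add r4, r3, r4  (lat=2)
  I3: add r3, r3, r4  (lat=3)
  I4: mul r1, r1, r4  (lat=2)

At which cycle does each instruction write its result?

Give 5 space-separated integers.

Answer: 4 7 9 12 11

Derivation:
I0 add r3: issue@1 deps=(None,None) exec_start@1 write@4
I1 mul r3: issue@2 deps=(0,None) exec_start@4 write@7
I2 add r4: issue@3 deps=(1,None) exec_start@7 write@9
I3 add r3: issue@4 deps=(1,2) exec_start@9 write@12
I4 mul r1: issue@5 deps=(None,2) exec_start@9 write@11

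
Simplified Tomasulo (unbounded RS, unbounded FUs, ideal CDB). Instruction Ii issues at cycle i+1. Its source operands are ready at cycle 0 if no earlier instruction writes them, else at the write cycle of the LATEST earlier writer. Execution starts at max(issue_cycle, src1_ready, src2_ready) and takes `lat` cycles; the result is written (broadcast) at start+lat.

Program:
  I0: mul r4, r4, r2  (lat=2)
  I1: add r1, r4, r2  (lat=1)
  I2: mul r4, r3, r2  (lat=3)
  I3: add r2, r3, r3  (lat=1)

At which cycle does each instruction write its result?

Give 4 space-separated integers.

I0 mul r4: issue@1 deps=(None,None) exec_start@1 write@3
I1 add r1: issue@2 deps=(0,None) exec_start@3 write@4
I2 mul r4: issue@3 deps=(None,None) exec_start@3 write@6
I3 add r2: issue@4 deps=(None,None) exec_start@4 write@5

Answer: 3 4 6 5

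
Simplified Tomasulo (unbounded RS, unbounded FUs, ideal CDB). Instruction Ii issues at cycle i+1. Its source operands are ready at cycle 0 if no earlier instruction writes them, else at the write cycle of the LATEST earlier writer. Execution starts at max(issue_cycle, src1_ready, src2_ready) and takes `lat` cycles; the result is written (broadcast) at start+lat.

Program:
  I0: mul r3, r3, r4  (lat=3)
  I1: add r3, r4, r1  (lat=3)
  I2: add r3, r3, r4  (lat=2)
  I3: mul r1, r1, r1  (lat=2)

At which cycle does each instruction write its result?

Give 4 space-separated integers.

I0 mul r3: issue@1 deps=(None,None) exec_start@1 write@4
I1 add r3: issue@2 deps=(None,None) exec_start@2 write@5
I2 add r3: issue@3 deps=(1,None) exec_start@5 write@7
I3 mul r1: issue@4 deps=(None,None) exec_start@4 write@6

Answer: 4 5 7 6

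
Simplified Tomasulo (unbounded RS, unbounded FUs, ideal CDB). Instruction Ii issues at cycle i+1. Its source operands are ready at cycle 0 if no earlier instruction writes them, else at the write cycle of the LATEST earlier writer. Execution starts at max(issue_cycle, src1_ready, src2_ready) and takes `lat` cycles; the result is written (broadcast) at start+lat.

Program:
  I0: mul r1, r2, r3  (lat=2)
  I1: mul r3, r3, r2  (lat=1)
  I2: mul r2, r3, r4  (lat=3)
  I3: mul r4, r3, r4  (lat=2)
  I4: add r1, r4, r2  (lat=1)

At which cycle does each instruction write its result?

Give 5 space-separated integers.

I0 mul r1: issue@1 deps=(None,None) exec_start@1 write@3
I1 mul r3: issue@2 deps=(None,None) exec_start@2 write@3
I2 mul r2: issue@3 deps=(1,None) exec_start@3 write@6
I3 mul r4: issue@4 deps=(1,None) exec_start@4 write@6
I4 add r1: issue@5 deps=(3,2) exec_start@6 write@7

Answer: 3 3 6 6 7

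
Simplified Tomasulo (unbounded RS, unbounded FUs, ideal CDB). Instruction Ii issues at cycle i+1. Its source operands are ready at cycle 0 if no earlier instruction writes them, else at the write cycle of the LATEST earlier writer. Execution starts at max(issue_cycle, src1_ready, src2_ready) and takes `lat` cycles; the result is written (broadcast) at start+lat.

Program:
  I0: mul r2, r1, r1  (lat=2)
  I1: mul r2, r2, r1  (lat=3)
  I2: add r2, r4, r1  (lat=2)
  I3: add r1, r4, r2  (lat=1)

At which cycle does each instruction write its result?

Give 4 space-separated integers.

I0 mul r2: issue@1 deps=(None,None) exec_start@1 write@3
I1 mul r2: issue@2 deps=(0,None) exec_start@3 write@6
I2 add r2: issue@3 deps=(None,None) exec_start@3 write@5
I3 add r1: issue@4 deps=(None,2) exec_start@5 write@6

Answer: 3 6 5 6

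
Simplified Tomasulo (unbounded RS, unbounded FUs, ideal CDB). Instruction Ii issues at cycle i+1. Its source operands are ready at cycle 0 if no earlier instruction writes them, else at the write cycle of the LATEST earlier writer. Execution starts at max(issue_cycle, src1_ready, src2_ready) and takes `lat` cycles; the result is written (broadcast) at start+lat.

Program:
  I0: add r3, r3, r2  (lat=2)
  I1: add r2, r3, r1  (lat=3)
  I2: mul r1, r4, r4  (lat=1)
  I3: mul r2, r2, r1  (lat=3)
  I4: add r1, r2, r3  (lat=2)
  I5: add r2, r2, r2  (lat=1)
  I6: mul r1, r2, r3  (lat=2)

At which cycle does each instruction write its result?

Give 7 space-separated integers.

Answer: 3 6 4 9 11 10 12

Derivation:
I0 add r3: issue@1 deps=(None,None) exec_start@1 write@3
I1 add r2: issue@2 deps=(0,None) exec_start@3 write@6
I2 mul r1: issue@3 deps=(None,None) exec_start@3 write@4
I3 mul r2: issue@4 deps=(1,2) exec_start@6 write@9
I4 add r1: issue@5 deps=(3,0) exec_start@9 write@11
I5 add r2: issue@6 deps=(3,3) exec_start@9 write@10
I6 mul r1: issue@7 deps=(5,0) exec_start@10 write@12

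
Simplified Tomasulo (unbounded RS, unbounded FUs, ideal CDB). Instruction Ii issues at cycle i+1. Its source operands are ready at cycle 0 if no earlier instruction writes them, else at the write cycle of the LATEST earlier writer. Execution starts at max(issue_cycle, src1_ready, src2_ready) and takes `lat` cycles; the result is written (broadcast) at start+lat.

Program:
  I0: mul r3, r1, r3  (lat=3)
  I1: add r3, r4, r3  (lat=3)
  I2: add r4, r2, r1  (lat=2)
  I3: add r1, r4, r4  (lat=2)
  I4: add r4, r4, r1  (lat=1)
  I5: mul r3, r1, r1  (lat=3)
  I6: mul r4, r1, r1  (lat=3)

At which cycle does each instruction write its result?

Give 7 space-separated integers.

Answer: 4 7 5 7 8 10 10

Derivation:
I0 mul r3: issue@1 deps=(None,None) exec_start@1 write@4
I1 add r3: issue@2 deps=(None,0) exec_start@4 write@7
I2 add r4: issue@3 deps=(None,None) exec_start@3 write@5
I3 add r1: issue@4 deps=(2,2) exec_start@5 write@7
I4 add r4: issue@5 deps=(2,3) exec_start@7 write@8
I5 mul r3: issue@6 deps=(3,3) exec_start@7 write@10
I6 mul r4: issue@7 deps=(3,3) exec_start@7 write@10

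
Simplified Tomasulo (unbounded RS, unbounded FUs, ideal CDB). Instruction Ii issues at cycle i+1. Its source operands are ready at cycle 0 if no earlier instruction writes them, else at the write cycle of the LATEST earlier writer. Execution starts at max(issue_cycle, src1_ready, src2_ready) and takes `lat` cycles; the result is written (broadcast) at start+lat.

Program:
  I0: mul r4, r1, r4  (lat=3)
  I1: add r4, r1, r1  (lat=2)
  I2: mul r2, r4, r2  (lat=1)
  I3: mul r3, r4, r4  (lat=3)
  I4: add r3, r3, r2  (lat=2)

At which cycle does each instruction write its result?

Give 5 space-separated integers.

Answer: 4 4 5 7 9

Derivation:
I0 mul r4: issue@1 deps=(None,None) exec_start@1 write@4
I1 add r4: issue@2 deps=(None,None) exec_start@2 write@4
I2 mul r2: issue@3 deps=(1,None) exec_start@4 write@5
I3 mul r3: issue@4 deps=(1,1) exec_start@4 write@7
I4 add r3: issue@5 deps=(3,2) exec_start@7 write@9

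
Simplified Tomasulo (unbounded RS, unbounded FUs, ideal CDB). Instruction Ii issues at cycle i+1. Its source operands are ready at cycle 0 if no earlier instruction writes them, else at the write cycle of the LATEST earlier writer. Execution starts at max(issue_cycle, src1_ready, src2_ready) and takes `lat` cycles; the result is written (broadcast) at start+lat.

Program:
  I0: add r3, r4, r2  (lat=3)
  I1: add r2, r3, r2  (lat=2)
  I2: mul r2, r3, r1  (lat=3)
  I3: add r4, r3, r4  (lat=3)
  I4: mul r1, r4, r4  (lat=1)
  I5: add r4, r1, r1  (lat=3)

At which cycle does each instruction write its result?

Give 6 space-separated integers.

Answer: 4 6 7 7 8 11

Derivation:
I0 add r3: issue@1 deps=(None,None) exec_start@1 write@4
I1 add r2: issue@2 deps=(0,None) exec_start@4 write@6
I2 mul r2: issue@3 deps=(0,None) exec_start@4 write@7
I3 add r4: issue@4 deps=(0,None) exec_start@4 write@7
I4 mul r1: issue@5 deps=(3,3) exec_start@7 write@8
I5 add r4: issue@6 deps=(4,4) exec_start@8 write@11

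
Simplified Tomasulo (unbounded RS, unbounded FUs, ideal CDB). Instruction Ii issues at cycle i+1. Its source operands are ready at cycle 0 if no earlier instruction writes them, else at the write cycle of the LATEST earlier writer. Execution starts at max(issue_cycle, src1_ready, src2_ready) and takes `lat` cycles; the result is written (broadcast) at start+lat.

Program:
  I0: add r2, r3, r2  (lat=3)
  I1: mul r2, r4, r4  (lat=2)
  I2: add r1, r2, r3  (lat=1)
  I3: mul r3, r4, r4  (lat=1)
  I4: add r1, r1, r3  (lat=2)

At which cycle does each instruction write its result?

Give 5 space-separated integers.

Answer: 4 4 5 5 7

Derivation:
I0 add r2: issue@1 deps=(None,None) exec_start@1 write@4
I1 mul r2: issue@2 deps=(None,None) exec_start@2 write@4
I2 add r1: issue@3 deps=(1,None) exec_start@4 write@5
I3 mul r3: issue@4 deps=(None,None) exec_start@4 write@5
I4 add r1: issue@5 deps=(2,3) exec_start@5 write@7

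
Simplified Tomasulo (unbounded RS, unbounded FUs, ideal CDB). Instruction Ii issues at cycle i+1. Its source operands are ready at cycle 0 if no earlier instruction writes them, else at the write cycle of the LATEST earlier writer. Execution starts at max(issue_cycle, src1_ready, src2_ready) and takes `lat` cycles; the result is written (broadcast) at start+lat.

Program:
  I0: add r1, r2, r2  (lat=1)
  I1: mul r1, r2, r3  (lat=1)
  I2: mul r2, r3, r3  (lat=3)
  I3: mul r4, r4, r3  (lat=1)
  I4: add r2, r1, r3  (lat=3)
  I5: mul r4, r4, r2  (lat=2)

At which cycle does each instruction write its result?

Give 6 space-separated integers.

Answer: 2 3 6 5 8 10

Derivation:
I0 add r1: issue@1 deps=(None,None) exec_start@1 write@2
I1 mul r1: issue@2 deps=(None,None) exec_start@2 write@3
I2 mul r2: issue@3 deps=(None,None) exec_start@3 write@6
I3 mul r4: issue@4 deps=(None,None) exec_start@4 write@5
I4 add r2: issue@5 deps=(1,None) exec_start@5 write@8
I5 mul r4: issue@6 deps=(3,4) exec_start@8 write@10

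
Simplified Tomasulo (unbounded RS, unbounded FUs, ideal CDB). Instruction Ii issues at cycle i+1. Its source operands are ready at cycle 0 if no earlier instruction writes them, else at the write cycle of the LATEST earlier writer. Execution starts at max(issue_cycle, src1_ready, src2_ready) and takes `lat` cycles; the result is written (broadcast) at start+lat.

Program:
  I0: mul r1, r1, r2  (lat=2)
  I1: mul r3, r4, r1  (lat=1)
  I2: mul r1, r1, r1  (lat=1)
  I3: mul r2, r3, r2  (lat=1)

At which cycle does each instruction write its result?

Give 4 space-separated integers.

Answer: 3 4 4 5

Derivation:
I0 mul r1: issue@1 deps=(None,None) exec_start@1 write@3
I1 mul r3: issue@2 deps=(None,0) exec_start@3 write@4
I2 mul r1: issue@3 deps=(0,0) exec_start@3 write@4
I3 mul r2: issue@4 deps=(1,None) exec_start@4 write@5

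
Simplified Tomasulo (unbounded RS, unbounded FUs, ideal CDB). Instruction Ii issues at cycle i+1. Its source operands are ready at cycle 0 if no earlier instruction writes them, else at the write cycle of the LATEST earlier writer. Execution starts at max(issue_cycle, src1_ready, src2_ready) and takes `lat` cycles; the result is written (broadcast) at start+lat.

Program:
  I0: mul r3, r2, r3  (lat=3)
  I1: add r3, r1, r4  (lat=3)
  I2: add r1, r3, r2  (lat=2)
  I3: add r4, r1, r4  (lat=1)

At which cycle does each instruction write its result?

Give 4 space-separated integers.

Answer: 4 5 7 8

Derivation:
I0 mul r3: issue@1 deps=(None,None) exec_start@1 write@4
I1 add r3: issue@2 deps=(None,None) exec_start@2 write@5
I2 add r1: issue@3 deps=(1,None) exec_start@5 write@7
I3 add r4: issue@4 deps=(2,None) exec_start@7 write@8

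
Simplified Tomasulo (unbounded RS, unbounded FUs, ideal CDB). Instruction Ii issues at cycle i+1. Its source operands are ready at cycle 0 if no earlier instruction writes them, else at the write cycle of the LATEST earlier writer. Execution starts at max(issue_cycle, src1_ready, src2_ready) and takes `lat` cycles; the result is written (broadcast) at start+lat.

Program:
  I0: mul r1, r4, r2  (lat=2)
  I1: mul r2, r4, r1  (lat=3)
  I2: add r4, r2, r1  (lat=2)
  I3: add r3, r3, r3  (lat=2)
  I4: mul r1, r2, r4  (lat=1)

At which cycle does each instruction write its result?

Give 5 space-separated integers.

Answer: 3 6 8 6 9

Derivation:
I0 mul r1: issue@1 deps=(None,None) exec_start@1 write@3
I1 mul r2: issue@2 deps=(None,0) exec_start@3 write@6
I2 add r4: issue@3 deps=(1,0) exec_start@6 write@8
I3 add r3: issue@4 deps=(None,None) exec_start@4 write@6
I4 mul r1: issue@5 deps=(1,2) exec_start@8 write@9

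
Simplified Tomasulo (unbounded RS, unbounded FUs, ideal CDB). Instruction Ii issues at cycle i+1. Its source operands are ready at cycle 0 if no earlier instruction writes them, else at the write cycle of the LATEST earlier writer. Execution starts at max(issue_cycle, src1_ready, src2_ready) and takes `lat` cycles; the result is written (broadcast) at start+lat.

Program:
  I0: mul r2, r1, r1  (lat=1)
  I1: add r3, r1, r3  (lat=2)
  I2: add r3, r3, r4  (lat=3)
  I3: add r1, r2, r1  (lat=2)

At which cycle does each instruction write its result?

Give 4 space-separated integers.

Answer: 2 4 7 6

Derivation:
I0 mul r2: issue@1 deps=(None,None) exec_start@1 write@2
I1 add r3: issue@2 deps=(None,None) exec_start@2 write@4
I2 add r3: issue@3 deps=(1,None) exec_start@4 write@7
I3 add r1: issue@4 deps=(0,None) exec_start@4 write@6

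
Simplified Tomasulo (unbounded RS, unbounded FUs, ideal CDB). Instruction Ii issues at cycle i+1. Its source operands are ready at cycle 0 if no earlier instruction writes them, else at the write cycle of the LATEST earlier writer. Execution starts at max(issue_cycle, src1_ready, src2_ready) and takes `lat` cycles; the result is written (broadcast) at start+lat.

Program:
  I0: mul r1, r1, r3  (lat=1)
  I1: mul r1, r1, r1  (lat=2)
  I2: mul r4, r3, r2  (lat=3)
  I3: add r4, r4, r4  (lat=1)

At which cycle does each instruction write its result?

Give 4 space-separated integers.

Answer: 2 4 6 7

Derivation:
I0 mul r1: issue@1 deps=(None,None) exec_start@1 write@2
I1 mul r1: issue@2 deps=(0,0) exec_start@2 write@4
I2 mul r4: issue@3 deps=(None,None) exec_start@3 write@6
I3 add r4: issue@4 deps=(2,2) exec_start@6 write@7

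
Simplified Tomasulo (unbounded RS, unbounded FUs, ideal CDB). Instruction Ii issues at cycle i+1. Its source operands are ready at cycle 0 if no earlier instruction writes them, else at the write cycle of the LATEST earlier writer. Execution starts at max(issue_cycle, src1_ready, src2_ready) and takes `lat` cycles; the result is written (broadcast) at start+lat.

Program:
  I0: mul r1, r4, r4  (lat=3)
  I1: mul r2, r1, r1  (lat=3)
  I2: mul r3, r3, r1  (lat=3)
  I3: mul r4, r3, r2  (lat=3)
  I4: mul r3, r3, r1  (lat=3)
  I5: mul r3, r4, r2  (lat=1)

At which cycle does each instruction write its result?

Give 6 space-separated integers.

Answer: 4 7 7 10 10 11

Derivation:
I0 mul r1: issue@1 deps=(None,None) exec_start@1 write@4
I1 mul r2: issue@2 deps=(0,0) exec_start@4 write@7
I2 mul r3: issue@3 deps=(None,0) exec_start@4 write@7
I3 mul r4: issue@4 deps=(2,1) exec_start@7 write@10
I4 mul r3: issue@5 deps=(2,0) exec_start@7 write@10
I5 mul r3: issue@6 deps=(3,1) exec_start@10 write@11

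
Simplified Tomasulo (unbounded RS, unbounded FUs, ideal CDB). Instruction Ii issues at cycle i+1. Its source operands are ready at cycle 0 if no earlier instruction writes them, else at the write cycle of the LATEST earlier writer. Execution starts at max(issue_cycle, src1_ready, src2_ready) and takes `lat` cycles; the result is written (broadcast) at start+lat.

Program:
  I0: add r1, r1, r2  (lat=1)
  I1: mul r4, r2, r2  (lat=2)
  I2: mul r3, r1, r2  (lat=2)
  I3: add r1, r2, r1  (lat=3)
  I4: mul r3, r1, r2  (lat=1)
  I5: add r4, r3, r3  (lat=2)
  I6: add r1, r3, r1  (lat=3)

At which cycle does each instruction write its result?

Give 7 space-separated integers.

I0 add r1: issue@1 deps=(None,None) exec_start@1 write@2
I1 mul r4: issue@2 deps=(None,None) exec_start@2 write@4
I2 mul r3: issue@3 deps=(0,None) exec_start@3 write@5
I3 add r1: issue@4 deps=(None,0) exec_start@4 write@7
I4 mul r3: issue@5 deps=(3,None) exec_start@7 write@8
I5 add r4: issue@6 deps=(4,4) exec_start@8 write@10
I6 add r1: issue@7 deps=(4,3) exec_start@8 write@11

Answer: 2 4 5 7 8 10 11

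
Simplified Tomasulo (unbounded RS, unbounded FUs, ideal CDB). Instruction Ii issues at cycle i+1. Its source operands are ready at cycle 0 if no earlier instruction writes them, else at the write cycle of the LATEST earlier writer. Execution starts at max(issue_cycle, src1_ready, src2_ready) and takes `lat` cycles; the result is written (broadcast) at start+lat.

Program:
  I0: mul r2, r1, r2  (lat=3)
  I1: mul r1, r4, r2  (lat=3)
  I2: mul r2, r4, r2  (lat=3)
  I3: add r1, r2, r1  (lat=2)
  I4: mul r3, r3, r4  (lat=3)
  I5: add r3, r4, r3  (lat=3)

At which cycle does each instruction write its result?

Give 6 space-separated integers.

Answer: 4 7 7 9 8 11

Derivation:
I0 mul r2: issue@1 deps=(None,None) exec_start@1 write@4
I1 mul r1: issue@2 deps=(None,0) exec_start@4 write@7
I2 mul r2: issue@3 deps=(None,0) exec_start@4 write@7
I3 add r1: issue@4 deps=(2,1) exec_start@7 write@9
I4 mul r3: issue@5 deps=(None,None) exec_start@5 write@8
I5 add r3: issue@6 deps=(None,4) exec_start@8 write@11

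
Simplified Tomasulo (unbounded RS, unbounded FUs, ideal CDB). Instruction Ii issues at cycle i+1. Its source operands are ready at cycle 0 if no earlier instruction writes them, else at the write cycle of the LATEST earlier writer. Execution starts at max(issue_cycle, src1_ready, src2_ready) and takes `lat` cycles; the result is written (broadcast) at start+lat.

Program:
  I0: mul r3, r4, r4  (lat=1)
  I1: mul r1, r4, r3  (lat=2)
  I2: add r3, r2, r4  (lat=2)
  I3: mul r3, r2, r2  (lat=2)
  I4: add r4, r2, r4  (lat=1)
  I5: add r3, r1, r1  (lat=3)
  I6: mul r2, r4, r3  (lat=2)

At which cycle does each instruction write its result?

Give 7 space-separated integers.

Answer: 2 4 5 6 6 9 11

Derivation:
I0 mul r3: issue@1 deps=(None,None) exec_start@1 write@2
I1 mul r1: issue@2 deps=(None,0) exec_start@2 write@4
I2 add r3: issue@3 deps=(None,None) exec_start@3 write@5
I3 mul r3: issue@4 deps=(None,None) exec_start@4 write@6
I4 add r4: issue@5 deps=(None,None) exec_start@5 write@6
I5 add r3: issue@6 deps=(1,1) exec_start@6 write@9
I6 mul r2: issue@7 deps=(4,5) exec_start@9 write@11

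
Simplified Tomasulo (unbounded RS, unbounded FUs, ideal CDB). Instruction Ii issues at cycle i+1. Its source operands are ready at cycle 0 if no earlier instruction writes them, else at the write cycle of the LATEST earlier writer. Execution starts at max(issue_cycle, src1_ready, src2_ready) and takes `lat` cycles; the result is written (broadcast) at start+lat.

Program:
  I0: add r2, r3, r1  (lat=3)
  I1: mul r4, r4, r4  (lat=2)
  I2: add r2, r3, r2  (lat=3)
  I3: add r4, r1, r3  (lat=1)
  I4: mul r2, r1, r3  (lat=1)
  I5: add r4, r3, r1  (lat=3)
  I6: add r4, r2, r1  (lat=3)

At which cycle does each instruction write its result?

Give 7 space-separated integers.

Answer: 4 4 7 5 6 9 10

Derivation:
I0 add r2: issue@1 deps=(None,None) exec_start@1 write@4
I1 mul r4: issue@2 deps=(None,None) exec_start@2 write@4
I2 add r2: issue@3 deps=(None,0) exec_start@4 write@7
I3 add r4: issue@4 deps=(None,None) exec_start@4 write@5
I4 mul r2: issue@5 deps=(None,None) exec_start@5 write@6
I5 add r4: issue@6 deps=(None,None) exec_start@6 write@9
I6 add r4: issue@7 deps=(4,None) exec_start@7 write@10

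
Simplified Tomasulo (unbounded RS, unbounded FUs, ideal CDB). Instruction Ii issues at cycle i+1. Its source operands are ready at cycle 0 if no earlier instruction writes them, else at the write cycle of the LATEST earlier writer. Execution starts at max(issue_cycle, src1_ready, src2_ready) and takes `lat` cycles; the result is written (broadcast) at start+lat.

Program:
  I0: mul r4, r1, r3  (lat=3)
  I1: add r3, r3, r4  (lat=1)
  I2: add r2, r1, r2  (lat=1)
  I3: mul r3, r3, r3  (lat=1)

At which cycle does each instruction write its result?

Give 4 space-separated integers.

Answer: 4 5 4 6

Derivation:
I0 mul r4: issue@1 deps=(None,None) exec_start@1 write@4
I1 add r3: issue@2 deps=(None,0) exec_start@4 write@5
I2 add r2: issue@3 deps=(None,None) exec_start@3 write@4
I3 mul r3: issue@4 deps=(1,1) exec_start@5 write@6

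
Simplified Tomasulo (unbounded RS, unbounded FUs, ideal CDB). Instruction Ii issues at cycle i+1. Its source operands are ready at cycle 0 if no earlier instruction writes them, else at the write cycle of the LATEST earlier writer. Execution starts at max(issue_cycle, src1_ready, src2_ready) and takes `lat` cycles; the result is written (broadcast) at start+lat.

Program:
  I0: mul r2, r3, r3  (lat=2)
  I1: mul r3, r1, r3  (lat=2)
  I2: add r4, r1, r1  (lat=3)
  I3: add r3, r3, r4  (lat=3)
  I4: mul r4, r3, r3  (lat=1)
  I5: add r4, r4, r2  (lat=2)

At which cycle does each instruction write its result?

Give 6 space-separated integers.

Answer: 3 4 6 9 10 12

Derivation:
I0 mul r2: issue@1 deps=(None,None) exec_start@1 write@3
I1 mul r3: issue@2 deps=(None,None) exec_start@2 write@4
I2 add r4: issue@3 deps=(None,None) exec_start@3 write@6
I3 add r3: issue@4 deps=(1,2) exec_start@6 write@9
I4 mul r4: issue@5 deps=(3,3) exec_start@9 write@10
I5 add r4: issue@6 deps=(4,0) exec_start@10 write@12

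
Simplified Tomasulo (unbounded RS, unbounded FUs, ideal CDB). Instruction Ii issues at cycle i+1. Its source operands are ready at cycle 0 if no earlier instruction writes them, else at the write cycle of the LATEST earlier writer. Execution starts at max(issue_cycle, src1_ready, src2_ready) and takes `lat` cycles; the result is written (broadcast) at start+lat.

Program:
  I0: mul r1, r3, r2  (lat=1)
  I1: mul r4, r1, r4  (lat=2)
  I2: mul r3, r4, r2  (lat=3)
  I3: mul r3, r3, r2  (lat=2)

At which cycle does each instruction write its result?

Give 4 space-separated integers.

Answer: 2 4 7 9

Derivation:
I0 mul r1: issue@1 deps=(None,None) exec_start@1 write@2
I1 mul r4: issue@2 deps=(0,None) exec_start@2 write@4
I2 mul r3: issue@3 deps=(1,None) exec_start@4 write@7
I3 mul r3: issue@4 deps=(2,None) exec_start@7 write@9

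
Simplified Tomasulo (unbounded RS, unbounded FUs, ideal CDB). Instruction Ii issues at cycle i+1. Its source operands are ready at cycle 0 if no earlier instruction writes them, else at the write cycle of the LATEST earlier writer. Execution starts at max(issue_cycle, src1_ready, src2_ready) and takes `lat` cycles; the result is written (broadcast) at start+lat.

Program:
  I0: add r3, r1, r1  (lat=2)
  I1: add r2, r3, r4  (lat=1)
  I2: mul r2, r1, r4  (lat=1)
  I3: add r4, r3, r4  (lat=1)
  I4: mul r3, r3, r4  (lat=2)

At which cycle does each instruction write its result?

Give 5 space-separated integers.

Answer: 3 4 4 5 7

Derivation:
I0 add r3: issue@1 deps=(None,None) exec_start@1 write@3
I1 add r2: issue@2 deps=(0,None) exec_start@3 write@4
I2 mul r2: issue@3 deps=(None,None) exec_start@3 write@4
I3 add r4: issue@4 deps=(0,None) exec_start@4 write@5
I4 mul r3: issue@5 deps=(0,3) exec_start@5 write@7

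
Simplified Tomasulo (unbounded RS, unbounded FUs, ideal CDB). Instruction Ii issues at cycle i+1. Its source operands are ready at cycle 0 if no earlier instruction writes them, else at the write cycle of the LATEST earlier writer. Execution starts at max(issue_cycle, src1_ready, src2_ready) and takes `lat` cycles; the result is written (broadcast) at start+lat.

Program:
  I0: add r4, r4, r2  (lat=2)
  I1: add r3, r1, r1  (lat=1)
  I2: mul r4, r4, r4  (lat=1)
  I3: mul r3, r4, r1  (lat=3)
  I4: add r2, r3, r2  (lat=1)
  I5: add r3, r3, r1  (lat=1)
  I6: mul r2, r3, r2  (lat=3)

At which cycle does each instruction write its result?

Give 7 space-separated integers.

Answer: 3 3 4 7 8 8 11

Derivation:
I0 add r4: issue@1 deps=(None,None) exec_start@1 write@3
I1 add r3: issue@2 deps=(None,None) exec_start@2 write@3
I2 mul r4: issue@3 deps=(0,0) exec_start@3 write@4
I3 mul r3: issue@4 deps=(2,None) exec_start@4 write@7
I4 add r2: issue@5 deps=(3,None) exec_start@7 write@8
I5 add r3: issue@6 deps=(3,None) exec_start@7 write@8
I6 mul r2: issue@7 deps=(5,4) exec_start@8 write@11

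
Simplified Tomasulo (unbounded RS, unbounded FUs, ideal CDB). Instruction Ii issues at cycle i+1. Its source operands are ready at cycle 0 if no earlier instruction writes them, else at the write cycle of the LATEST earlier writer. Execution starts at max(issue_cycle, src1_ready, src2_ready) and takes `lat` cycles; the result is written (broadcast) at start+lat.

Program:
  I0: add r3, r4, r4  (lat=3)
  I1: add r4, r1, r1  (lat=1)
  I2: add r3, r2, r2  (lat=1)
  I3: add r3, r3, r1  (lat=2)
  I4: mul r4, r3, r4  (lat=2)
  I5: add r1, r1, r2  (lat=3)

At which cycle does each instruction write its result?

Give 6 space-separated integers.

Answer: 4 3 4 6 8 9

Derivation:
I0 add r3: issue@1 deps=(None,None) exec_start@1 write@4
I1 add r4: issue@2 deps=(None,None) exec_start@2 write@3
I2 add r3: issue@3 deps=(None,None) exec_start@3 write@4
I3 add r3: issue@4 deps=(2,None) exec_start@4 write@6
I4 mul r4: issue@5 deps=(3,1) exec_start@6 write@8
I5 add r1: issue@6 deps=(None,None) exec_start@6 write@9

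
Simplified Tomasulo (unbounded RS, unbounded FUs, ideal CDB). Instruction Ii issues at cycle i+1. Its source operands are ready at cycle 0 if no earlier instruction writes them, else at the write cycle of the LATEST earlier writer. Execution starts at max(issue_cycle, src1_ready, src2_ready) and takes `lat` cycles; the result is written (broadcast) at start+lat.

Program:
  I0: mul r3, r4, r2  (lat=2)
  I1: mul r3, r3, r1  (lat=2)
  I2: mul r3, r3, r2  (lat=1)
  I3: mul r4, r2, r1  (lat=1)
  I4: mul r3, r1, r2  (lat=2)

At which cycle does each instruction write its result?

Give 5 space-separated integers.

Answer: 3 5 6 5 7

Derivation:
I0 mul r3: issue@1 deps=(None,None) exec_start@1 write@3
I1 mul r3: issue@2 deps=(0,None) exec_start@3 write@5
I2 mul r3: issue@3 deps=(1,None) exec_start@5 write@6
I3 mul r4: issue@4 deps=(None,None) exec_start@4 write@5
I4 mul r3: issue@5 deps=(None,None) exec_start@5 write@7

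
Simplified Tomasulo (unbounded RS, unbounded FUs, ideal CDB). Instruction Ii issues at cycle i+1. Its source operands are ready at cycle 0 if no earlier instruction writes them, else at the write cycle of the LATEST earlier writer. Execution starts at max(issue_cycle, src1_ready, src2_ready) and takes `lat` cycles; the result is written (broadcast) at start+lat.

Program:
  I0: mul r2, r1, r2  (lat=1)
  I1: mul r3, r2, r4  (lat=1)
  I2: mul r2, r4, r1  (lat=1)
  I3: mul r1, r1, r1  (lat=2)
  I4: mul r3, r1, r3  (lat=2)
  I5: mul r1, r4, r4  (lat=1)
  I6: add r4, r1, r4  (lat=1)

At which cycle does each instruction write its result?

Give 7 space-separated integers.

Answer: 2 3 4 6 8 7 8

Derivation:
I0 mul r2: issue@1 deps=(None,None) exec_start@1 write@2
I1 mul r3: issue@2 deps=(0,None) exec_start@2 write@3
I2 mul r2: issue@3 deps=(None,None) exec_start@3 write@4
I3 mul r1: issue@4 deps=(None,None) exec_start@4 write@6
I4 mul r3: issue@5 deps=(3,1) exec_start@6 write@8
I5 mul r1: issue@6 deps=(None,None) exec_start@6 write@7
I6 add r4: issue@7 deps=(5,None) exec_start@7 write@8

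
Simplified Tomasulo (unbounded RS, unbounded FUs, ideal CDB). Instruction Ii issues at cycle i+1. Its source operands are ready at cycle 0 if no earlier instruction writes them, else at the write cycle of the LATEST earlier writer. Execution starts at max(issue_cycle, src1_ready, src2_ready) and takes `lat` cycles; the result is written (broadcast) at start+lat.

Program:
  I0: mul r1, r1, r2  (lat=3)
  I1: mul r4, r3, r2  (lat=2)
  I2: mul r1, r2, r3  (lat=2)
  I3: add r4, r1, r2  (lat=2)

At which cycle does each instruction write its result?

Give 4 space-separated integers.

I0 mul r1: issue@1 deps=(None,None) exec_start@1 write@4
I1 mul r4: issue@2 deps=(None,None) exec_start@2 write@4
I2 mul r1: issue@3 deps=(None,None) exec_start@3 write@5
I3 add r4: issue@4 deps=(2,None) exec_start@5 write@7

Answer: 4 4 5 7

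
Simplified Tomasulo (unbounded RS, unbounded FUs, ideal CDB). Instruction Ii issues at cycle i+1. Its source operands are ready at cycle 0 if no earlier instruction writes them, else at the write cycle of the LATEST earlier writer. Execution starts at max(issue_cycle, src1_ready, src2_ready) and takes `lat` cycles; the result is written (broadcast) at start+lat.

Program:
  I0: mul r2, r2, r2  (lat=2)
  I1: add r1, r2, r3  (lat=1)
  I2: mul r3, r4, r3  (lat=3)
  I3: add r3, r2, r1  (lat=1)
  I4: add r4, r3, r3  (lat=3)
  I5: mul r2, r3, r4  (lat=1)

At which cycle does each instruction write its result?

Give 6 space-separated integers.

Answer: 3 4 6 5 8 9

Derivation:
I0 mul r2: issue@1 deps=(None,None) exec_start@1 write@3
I1 add r1: issue@2 deps=(0,None) exec_start@3 write@4
I2 mul r3: issue@3 deps=(None,None) exec_start@3 write@6
I3 add r3: issue@4 deps=(0,1) exec_start@4 write@5
I4 add r4: issue@5 deps=(3,3) exec_start@5 write@8
I5 mul r2: issue@6 deps=(3,4) exec_start@8 write@9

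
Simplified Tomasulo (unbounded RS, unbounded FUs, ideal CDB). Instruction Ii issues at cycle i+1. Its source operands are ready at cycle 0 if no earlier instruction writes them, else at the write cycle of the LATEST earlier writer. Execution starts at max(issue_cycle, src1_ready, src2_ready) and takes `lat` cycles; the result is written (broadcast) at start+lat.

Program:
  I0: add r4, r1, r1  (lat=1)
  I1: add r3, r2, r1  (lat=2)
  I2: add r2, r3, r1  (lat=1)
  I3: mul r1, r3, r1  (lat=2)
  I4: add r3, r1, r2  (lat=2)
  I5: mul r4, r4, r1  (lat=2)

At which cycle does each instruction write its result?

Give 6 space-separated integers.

I0 add r4: issue@1 deps=(None,None) exec_start@1 write@2
I1 add r3: issue@2 deps=(None,None) exec_start@2 write@4
I2 add r2: issue@3 deps=(1,None) exec_start@4 write@5
I3 mul r1: issue@4 deps=(1,None) exec_start@4 write@6
I4 add r3: issue@5 deps=(3,2) exec_start@6 write@8
I5 mul r4: issue@6 deps=(0,3) exec_start@6 write@8

Answer: 2 4 5 6 8 8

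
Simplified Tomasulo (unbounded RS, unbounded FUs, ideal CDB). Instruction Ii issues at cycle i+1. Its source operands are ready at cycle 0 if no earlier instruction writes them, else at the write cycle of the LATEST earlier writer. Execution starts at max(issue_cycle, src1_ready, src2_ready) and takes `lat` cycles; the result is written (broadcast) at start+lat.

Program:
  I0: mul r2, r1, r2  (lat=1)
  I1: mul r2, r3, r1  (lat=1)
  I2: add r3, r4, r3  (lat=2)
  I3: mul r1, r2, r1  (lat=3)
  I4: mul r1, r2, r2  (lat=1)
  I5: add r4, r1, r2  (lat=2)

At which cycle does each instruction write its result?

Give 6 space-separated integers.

I0 mul r2: issue@1 deps=(None,None) exec_start@1 write@2
I1 mul r2: issue@2 deps=(None,None) exec_start@2 write@3
I2 add r3: issue@3 deps=(None,None) exec_start@3 write@5
I3 mul r1: issue@4 deps=(1,None) exec_start@4 write@7
I4 mul r1: issue@5 deps=(1,1) exec_start@5 write@6
I5 add r4: issue@6 deps=(4,1) exec_start@6 write@8

Answer: 2 3 5 7 6 8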